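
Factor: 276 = 2^2 * 3^1*23^1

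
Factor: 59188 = 2^2 * 14797^1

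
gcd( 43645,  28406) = 7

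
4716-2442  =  2274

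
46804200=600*78007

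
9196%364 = 96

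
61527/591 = 20509/197 = 104.11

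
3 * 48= 144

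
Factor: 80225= 5^2*3209^1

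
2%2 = 0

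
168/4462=84/2231=0.04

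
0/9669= 0 = 0.00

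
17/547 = 17/547 = 0.03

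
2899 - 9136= - 6237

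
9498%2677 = 1467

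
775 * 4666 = 3616150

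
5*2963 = 14815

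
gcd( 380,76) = 76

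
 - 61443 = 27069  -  88512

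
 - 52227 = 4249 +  - 56476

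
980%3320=980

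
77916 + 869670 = 947586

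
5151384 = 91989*56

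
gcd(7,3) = 1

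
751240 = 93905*8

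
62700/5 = 12540= 12540.00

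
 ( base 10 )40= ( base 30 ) 1a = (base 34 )16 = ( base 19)22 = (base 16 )28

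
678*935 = 633930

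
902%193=130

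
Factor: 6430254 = 2^1*3^1*61^1*17569^1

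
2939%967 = 38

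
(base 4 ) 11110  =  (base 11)28a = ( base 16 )154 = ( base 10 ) 340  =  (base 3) 110121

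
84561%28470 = 27621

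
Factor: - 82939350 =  - 2^1*3^1*5^2 * 13^1*42533^1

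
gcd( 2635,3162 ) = 527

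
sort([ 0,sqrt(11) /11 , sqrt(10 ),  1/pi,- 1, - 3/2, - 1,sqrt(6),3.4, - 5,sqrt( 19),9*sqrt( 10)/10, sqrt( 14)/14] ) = [  -  5,-3/2, -1,-1,0,sqrt(14)/14, sqrt(11 ) /11,1/pi,sqrt( 6),9*sqrt(10) /10, sqrt(10 ) , 3.4,  sqrt(19)]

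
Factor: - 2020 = -2^2 * 5^1*101^1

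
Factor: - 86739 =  - 3^1*29^1*997^1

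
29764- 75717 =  - 45953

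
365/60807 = 365/60807 = 0.01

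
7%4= 3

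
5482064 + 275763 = 5757827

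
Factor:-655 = -5^1* 131^1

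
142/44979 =142/44979 = 0.00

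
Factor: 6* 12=72 = 2^3*3^2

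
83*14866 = 1233878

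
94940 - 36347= 58593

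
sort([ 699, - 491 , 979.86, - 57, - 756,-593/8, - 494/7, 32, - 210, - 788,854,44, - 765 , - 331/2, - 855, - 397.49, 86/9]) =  [ - 855, - 788, - 765, - 756, - 491, - 397.49, - 210 , - 331/2 , - 593/8, - 494/7, - 57,86/9, 32, 44, 699, 854, 979.86]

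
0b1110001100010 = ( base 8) 16142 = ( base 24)CEI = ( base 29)8ig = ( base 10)7266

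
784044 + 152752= 936796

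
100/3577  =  100/3577 = 0.03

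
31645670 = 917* 34510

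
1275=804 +471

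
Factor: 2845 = 5^1*569^1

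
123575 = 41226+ 82349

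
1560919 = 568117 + 992802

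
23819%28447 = 23819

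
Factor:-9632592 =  -2^4*3^2*151^1* 443^1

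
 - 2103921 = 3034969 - 5138890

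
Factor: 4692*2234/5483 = 2^3  *  3^1*17^1*23^1*1117^1*5483^(-1) = 10481928/5483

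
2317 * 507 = 1174719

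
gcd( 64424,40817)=1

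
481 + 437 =918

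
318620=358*890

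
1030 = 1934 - 904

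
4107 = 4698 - 591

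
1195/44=1195/44 = 27.16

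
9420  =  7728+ 1692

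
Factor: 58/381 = 2^1*3^( - 1)*29^1 *127^(  -  1 )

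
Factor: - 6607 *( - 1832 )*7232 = 2^9*113^1*229^1* 6607^1 = 87536301568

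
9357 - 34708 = - 25351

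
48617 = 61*797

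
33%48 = 33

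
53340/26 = 26670/13  =  2051.54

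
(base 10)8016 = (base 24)dm0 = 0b1111101010000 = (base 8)17520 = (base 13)3858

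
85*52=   4420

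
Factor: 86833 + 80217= 2^1*5^2*13^1*257^1 = 167050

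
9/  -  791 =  - 9/791 = -0.01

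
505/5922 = 505/5922  =  0.09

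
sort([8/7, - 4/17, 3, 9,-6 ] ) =[ - 6, - 4/17, 8/7, 3, 9]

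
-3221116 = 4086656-7307772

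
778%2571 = 778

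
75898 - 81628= - 5730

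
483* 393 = 189819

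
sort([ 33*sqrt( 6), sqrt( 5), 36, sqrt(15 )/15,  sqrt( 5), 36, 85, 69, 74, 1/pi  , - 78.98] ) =[ - 78.98,sqrt( 15)/15, 1/pi, sqrt(5) , sqrt( 5), 36, 36,69,  74, 33*sqrt( 6), 85] 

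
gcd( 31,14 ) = 1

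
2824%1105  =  614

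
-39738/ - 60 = 6623/10  =  662.30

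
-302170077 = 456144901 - 758314978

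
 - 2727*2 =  - 5454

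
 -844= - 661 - 183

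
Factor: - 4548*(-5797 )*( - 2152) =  - 2^5*3^1*11^1*17^1*31^1*269^1*379^1 = - 56736954912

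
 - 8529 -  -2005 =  - 6524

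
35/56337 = 35/56337  =  0.00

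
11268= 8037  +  3231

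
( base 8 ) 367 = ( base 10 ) 247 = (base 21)BG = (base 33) 7G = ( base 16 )F7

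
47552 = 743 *64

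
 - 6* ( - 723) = 4338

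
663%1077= 663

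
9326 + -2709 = 6617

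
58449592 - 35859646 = 22589946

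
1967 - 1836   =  131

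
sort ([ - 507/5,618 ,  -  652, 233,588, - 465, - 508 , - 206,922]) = [ -652, - 508, - 465,  -  206,-507/5,233,588 , 618,922 ] 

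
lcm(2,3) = 6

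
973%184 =53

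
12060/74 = 6030/37 = 162.97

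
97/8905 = 97/8905  =  0.01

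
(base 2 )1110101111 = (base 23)1I0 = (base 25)1CI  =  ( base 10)943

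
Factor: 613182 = 2^1*3^1 *102197^1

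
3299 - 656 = 2643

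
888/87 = 296/29  =  10.21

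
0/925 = 0 =0.00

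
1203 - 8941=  - 7738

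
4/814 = 2/407 = 0.00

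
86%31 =24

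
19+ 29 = 48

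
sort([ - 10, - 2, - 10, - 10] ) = [ - 10, - 10 , - 10,  -  2]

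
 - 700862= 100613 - 801475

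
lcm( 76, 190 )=380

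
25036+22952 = 47988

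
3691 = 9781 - 6090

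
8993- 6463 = 2530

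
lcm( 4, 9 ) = 36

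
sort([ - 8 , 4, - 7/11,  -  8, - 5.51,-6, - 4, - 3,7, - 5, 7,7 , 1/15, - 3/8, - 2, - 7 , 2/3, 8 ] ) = [ - 8 , -8, - 7, - 6, - 5.51, - 5,  -  4, - 3 , - 2, - 7/11 , - 3/8,  1/15 , 2/3, 4 , 7, 7, 7, 8 ] 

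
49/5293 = 49/5293 = 0.01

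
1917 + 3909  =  5826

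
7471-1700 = 5771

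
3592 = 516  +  3076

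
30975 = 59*525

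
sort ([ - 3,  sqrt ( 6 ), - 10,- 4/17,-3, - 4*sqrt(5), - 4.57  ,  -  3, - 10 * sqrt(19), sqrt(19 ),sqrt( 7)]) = [ - 10*sqrt( 19), - 10, - 4*sqrt( 5 ), -4.57,  -  3, - 3, - 3 , - 4/17, sqrt( 6) , sqrt(7),sqrt( 19)] 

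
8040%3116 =1808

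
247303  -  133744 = 113559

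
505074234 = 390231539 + 114842695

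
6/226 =3/113 = 0.03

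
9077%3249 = 2579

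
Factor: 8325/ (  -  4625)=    - 9/5 =- 3^2 *5^(  -  1)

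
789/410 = 1 + 379/410 = 1.92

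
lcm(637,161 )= 14651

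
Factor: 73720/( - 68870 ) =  - 2^2*19^1*71^( - 1)  =  - 76/71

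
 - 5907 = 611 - 6518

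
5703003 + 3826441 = 9529444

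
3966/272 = 1983/136 = 14.58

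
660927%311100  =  38727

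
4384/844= 5 + 41/211 = 5.19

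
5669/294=5669/294 = 19.28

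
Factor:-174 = -2^1*3^1  *29^1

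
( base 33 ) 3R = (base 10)126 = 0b1111110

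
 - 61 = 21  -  82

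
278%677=278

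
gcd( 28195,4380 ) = 5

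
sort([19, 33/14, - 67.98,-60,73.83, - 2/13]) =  [  -  67.98, -60, - 2/13,33/14,19,73.83] 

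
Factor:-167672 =-2^3 *20959^1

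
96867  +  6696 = 103563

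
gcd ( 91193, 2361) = 1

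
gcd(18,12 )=6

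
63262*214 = 13538068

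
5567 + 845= 6412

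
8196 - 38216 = - 30020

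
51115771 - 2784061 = 48331710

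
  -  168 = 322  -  490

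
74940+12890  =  87830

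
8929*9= 80361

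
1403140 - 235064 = 1168076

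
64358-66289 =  - 1931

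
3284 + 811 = 4095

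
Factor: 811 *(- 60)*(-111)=5401260 = 2^2*3^2*5^1*37^1*811^1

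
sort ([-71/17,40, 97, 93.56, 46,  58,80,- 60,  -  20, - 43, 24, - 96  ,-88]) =[ -96, - 88, - 60, - 43,-20, -71/17,24,40,46, 58,80 , 93.56,97 ] 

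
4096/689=4096/689 = 5.94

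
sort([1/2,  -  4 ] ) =[  -  4,1/2]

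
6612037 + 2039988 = 8652025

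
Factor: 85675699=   17^1*5039747^1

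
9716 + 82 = 9798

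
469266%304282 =164984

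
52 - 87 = - 35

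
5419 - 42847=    - 37428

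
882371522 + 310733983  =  1193105505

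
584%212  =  160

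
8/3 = 2 + 2/3 = 2.67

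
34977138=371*94278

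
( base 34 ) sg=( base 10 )968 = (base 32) U8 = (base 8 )1710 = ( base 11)800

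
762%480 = 282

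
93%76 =17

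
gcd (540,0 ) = 540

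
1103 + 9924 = 11027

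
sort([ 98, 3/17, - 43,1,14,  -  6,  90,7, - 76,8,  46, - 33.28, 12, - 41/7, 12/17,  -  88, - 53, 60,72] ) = [ - 88,-76, - 53, - 43,- 33.28, - 6, - 41/7,3/17,12/17,1, 7 , 8,12,14, 46, 60,72, 90,98]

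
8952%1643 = 737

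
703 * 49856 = 35048768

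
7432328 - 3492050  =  3940278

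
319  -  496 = - 177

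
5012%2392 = 228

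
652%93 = 1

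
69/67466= 69/67466 = 0.00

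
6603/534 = 12 + 65/178 =12.37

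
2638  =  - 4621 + 7259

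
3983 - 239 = 3744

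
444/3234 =74/539 = 0.14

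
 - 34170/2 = - 17085 = -  17085.00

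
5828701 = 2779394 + 3049307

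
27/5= 5 + 2/5 = 5.40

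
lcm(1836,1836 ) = 1836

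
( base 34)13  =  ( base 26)1B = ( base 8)45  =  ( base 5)122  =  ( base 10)37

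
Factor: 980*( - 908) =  - 889840 = - 2^4*5^1* 7^2*227^1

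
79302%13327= 12667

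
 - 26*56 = -1456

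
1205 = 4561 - 3356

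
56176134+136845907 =193022041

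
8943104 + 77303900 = 86247004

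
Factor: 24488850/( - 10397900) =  - 2^( - 1 )*3^1  *  103979^ ( - 1)*163259^1 = - 489777/207958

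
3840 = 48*80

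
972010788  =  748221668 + 223789120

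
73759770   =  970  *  76041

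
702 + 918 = 1620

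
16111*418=6734398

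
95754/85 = 95754/85 = 1126.52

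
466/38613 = 466/38613= 0.01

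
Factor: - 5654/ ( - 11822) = 11/23 = 11^1*23^(-1)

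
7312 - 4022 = 3290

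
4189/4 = 1047 + 1/4 = 1047.25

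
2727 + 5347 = 8074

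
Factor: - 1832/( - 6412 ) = 2^1 * 7^( - 1) = 2/7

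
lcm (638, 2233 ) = 4466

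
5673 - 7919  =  -2246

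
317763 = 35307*9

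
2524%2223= 301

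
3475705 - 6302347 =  - 2826642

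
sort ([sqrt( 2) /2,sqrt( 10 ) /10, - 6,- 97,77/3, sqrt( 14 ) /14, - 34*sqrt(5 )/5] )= [ - 97,  -  34 *sqrt(5)/5, - 6, sqrt( 14)/14,sqrt( 10 )/10, sqrt(2) /2,77/3] 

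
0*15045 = 0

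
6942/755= 6942/755 = 9.19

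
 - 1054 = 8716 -9770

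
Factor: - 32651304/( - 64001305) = 2^3*3^1*5^ ( - 1)*7^1*37^( - 1) *194353^1*345953^( - 1)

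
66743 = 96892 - 30149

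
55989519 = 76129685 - 20140166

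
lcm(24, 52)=312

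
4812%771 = 186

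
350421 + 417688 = 768109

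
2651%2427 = 224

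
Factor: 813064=2^3*7^1* 14519^1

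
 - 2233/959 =  -  3 + 92/137 = -  2.33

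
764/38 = 20 + 2/19 = 20.11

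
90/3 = 30 =30.00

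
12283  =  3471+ 8812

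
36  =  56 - 20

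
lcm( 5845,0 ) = 0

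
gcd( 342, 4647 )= 3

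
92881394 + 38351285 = 131232679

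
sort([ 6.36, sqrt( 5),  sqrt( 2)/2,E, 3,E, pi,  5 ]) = [ sqrt( 2)/2 , sqrt(5 ),E,E, 3,  pi , 5,  6.36 ]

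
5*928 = 4640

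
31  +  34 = 65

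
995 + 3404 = 4399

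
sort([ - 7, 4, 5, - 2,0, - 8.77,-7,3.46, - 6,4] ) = [ - 8.77, - 7, - 7,  -  6, - 2, 0,3.46 , 4,4, 5 ]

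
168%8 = 0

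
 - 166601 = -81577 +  - 85024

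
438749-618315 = -179566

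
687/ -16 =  - 687/16 = - 42.94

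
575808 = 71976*8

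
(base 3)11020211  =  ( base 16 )c1c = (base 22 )68k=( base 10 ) 3100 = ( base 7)12016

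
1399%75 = 49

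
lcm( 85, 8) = 680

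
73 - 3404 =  - 3331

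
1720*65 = 111800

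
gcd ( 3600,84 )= 12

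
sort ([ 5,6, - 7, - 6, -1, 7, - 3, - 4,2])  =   [ - 7, - 6, - 4, - 3, - 1,2,5,  6 , 7]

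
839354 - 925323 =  - 85969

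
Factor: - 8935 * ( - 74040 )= 2^3 *3^1*5^2*617^1*1787^1 =661547400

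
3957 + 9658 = 13615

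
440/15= 29+ 1/3 =29.33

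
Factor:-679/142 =-2^(-1 ) *7^1*71^( - 1 )*97^1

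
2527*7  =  17689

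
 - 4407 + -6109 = - 10516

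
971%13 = 9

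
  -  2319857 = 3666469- 5986326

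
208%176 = 32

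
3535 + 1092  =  4627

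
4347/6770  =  4347/6770 = 0.64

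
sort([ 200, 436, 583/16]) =[ 583/16,200,436]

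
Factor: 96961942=2^1*7^1 * 11^1*629623^1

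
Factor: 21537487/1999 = 17^1*  359^1*1999^ (  -  1 )*3529^1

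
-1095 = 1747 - 2842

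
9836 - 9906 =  - 70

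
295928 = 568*521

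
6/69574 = 3/34787   =  0.00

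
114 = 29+85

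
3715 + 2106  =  5821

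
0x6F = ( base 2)1101111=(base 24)4f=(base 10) 111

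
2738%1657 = 1081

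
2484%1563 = 921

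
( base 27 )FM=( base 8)653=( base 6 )1551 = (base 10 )427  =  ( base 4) 12223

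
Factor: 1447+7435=2^1*4441^1 = 8882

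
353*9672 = 3414216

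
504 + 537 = 1041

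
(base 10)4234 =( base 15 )13C4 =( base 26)66M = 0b1000010001010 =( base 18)D14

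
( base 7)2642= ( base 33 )uk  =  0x3F2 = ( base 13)5C9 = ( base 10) 1010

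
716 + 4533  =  5249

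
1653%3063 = 1653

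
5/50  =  1/10 = 0.10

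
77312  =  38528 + 38784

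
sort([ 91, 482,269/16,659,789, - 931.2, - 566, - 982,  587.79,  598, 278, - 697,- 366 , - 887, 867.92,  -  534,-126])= [ - 982, - 931.2,-887, - 697 , - 566,-534, - 366, - 126,269/16, 91, 278, 482,587.79,598,659,789,867.92]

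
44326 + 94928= 139254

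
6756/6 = 1126=1126.00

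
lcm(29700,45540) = 683100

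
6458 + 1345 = 7803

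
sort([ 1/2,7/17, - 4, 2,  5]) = [ - 4,7/17,1/2,  2 , 5 ]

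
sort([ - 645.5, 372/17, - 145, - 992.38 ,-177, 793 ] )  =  [-992.38,-645.5, - 177, - 145,372/17,793 ]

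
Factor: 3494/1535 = 2^1*5^( - 1)*307^(  -  1)*1747^1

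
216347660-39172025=177175635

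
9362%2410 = 2132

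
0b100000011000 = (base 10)2072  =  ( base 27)2MK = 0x818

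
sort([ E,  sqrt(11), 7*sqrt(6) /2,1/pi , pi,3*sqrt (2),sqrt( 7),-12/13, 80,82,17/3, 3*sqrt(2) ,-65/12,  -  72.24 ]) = [-72.24,-65/12, - 12/13,1/pi,sqrt( 7 ), E , pi,sqrt( 11 ),  3 *sqrt(2 ), 3*sqrt ( 2),17/3,7*sqrt( 6 ) /2, 80, 82]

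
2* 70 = 140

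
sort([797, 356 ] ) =[356, 797 ]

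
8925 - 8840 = 85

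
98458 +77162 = 175620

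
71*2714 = 192694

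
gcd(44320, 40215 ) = 5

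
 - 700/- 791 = 100/113 = 0.88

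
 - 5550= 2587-8137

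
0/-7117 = 0/1 = - 0.00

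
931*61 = 56791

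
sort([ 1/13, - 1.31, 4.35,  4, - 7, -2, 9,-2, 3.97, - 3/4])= [ - 7 , - 2 , - 2, - 1.31, - 3/4, 1/13, 3.97, 4, 4.35,  9]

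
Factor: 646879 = 646879^1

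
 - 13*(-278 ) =3614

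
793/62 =12 + 49/62 = 12.79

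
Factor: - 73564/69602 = - 36782/34801 = - 2^1 *13^( - 1)* 53^1*347^1*2677^( - 1 )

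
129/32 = 129/32 = 4.03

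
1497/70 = 1497/70 = 21.39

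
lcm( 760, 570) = 2280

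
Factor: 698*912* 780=2^7*3^2 *5^1*13^1 *19^1*349^1 =496529280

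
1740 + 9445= 11185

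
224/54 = 4 + 4/27 = 4.15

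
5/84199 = 5/84199=0.00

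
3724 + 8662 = 12386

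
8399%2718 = 245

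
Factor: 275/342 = 2^(  -  1)*3^( - 2) * 5^2*11^1*19^(-1)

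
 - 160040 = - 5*32008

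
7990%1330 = 10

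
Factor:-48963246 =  - 2^1*3^1*653^1 * 12497^1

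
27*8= 216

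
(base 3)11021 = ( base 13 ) 8b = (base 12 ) 97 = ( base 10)115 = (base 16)73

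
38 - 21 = 17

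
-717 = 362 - 1079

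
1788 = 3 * 596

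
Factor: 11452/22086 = 14/27 = 2^1*3^ (- 3)*7^1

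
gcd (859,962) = 1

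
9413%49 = 5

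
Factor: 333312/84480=217/55 = 5^ ( - 1)*7^1*11^( - 1 )*31^1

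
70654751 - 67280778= 3373973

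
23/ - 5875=-1+5852/5875 = - 0.00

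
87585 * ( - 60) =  - 5255100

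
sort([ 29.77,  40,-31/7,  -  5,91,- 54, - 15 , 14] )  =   [ - 54, - 15, - 5, - 31/7, 14,29.77, 40,91 ]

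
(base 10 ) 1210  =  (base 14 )626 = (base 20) 30A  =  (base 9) 1584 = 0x4ba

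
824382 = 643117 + 181265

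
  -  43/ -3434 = 43/3434   =  0.01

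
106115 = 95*1117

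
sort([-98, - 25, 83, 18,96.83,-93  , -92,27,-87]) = [-98, -93, - 92,-87, - 25, 18,  27 , 83,  96.83 ] 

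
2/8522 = 1/4261 = 0.00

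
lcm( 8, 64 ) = 64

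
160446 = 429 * 374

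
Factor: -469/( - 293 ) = 7^1*67^1 * 293^ ( - 1 )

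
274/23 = 11+21/23=11.91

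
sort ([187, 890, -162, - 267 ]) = [ - 267, - 162,187,890 ] 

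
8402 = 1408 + 6994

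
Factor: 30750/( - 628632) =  - 5125/104772 = - 2^( - 2)*3^(  -  1 ) * 5^3* 41^1*8731^(-1) 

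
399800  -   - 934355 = 1334155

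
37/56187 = 37/56187= 0.00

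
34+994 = 1028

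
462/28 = 33/2=16.50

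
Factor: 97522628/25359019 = 2^2*7^(- 2)*17^( - 1)*137^1*4349^ ( - 1 ) * 25423^1 = 13931804/3622717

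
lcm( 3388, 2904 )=20328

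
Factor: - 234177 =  - 3^1*78059^1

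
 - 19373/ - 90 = 19373/90 = 215.26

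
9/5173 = 9/5173 = 0.00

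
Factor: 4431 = 3^1 * 7^1 * 211^1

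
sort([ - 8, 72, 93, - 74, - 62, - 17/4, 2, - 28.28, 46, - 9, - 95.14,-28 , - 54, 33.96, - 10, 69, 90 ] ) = [-95.14, - 74, - 62, - 54, - 28.28, - 28, - 10, - 9, - 8, - 17/4, 2, 33.96,46, 69, 72, 90, 93]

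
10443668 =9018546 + 1425122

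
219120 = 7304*30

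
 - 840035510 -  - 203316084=-636719426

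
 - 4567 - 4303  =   - 8870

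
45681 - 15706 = 29975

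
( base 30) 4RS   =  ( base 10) 4438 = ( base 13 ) 2035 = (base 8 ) 10526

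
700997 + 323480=1024477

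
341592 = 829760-488168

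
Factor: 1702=2^1*23^1 *37^1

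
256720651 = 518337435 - 261616784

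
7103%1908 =1379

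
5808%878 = 540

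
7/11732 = 1/1676 = 0.00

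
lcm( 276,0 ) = 0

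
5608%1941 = 1726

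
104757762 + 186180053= 290937815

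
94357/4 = 94357/4= 23589.25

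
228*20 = 4560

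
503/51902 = 503/51902= 0.01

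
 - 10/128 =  - 5/64 =- 0.08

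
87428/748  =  1987/17 = 116.88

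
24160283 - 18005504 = 6154779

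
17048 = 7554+9494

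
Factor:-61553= - 61553^1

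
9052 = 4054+4998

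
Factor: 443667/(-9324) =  - 571/12 = - 2^( - 2)*3^ ( - 1)*571^1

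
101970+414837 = 516807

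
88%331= 88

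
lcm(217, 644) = 19964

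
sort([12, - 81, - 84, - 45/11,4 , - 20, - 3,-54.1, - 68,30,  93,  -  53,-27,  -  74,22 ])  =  [-84, - 81, - 74, - 68, - 54.1 ,-53,-27, - 20, - 45/11, - 3,4, 12, 22 , 30, 93 ]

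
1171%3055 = 1171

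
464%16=0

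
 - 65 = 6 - 71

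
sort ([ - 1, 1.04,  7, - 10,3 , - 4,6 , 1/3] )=[ - 10, - 4 ,- 1,1/3,1.04, 3, 6,7 ]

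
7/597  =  7/597 = 0.01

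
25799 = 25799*1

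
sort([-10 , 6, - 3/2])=[-10 ,-3/2, 6] 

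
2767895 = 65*42583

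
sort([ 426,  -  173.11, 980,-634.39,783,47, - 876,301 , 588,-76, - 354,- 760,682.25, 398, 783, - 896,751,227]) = [ - 896, - 876,  -  760 ,-634.39,-354,-173.11, - 76,47, 227 , 301, 398 , 426,588 , 682.25,  751, 783,783,  980]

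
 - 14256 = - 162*88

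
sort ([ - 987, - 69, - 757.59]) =[ - 987, - 757.59, - 69]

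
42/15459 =14/5153= 0.00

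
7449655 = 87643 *85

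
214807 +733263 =948070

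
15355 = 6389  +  8966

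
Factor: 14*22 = 308 = 2^2*7^1*11^1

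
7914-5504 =2410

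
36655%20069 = 16586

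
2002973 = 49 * 40877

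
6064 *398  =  2413472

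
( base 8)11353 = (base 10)4843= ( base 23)93D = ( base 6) 34231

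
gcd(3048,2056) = 8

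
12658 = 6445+6213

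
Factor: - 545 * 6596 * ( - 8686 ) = 2^3 * 5^1*17^1*43^1*97^1*101^1 * 109^1 = 31224606520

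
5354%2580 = 194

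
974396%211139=129840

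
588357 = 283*2079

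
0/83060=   0  =  0.00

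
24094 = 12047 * 2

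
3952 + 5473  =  9425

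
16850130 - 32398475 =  - 15548345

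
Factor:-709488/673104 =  - 3^1*13^1* 37^( -1) =- 39/37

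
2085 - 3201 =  - 1116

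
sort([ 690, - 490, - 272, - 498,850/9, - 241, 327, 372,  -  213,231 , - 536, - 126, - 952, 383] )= [ -952, - 536, - 498, - 490, - 272,-241, - 213 , -126, 850/9,231, 327,372,383, 690 ] 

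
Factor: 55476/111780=67/135 = 3^( - 3)*5^( - 1)*67^1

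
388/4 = 97 = 97.00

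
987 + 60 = 1047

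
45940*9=413460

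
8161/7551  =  1 + 610/7551 = 1.08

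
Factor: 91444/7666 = 2^1 *3833^( - 1)*22861^1 =45722/3833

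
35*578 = 20230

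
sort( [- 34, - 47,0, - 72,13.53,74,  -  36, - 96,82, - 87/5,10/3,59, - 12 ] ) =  [ - 96, - 72, - 47, - 36,  -  34, -87/5, - 12,0,10/3,13.53,59,74, 82 ]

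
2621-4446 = -1825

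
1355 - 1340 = 15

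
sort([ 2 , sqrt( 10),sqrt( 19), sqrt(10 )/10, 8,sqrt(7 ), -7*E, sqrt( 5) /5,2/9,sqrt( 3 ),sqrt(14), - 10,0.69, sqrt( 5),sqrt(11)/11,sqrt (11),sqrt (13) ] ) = [ - 7* E, - 10, 2/9, sqrt( 11 )/11, sqrt( 10)/10,sqrt (5)/5, 0.69,sqrt( 3 ),2,sqrt( 5), sqrt( 7),sqrt(10),sqrt( 11),sqrt( 13 ), sqrt( 14),sqrt ( 19),8 ] 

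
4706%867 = 371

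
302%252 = 50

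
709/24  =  709/24 = 29.54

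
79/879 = 79/879 = 0.09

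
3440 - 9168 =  - 5728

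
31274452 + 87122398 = 118396850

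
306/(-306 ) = -1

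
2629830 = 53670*49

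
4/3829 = 4/3829 = 0.00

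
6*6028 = 36168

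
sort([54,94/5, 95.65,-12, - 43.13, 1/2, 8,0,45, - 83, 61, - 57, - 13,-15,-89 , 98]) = [- 89,-83, - 57 ,-43.13,-15, - 13,-12,0,1/2, 8,  94/5, 45,54, 61,  95.65 , 98]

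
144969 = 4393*33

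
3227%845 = 692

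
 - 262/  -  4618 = 131/2309=0.06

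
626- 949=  - 323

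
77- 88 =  - 11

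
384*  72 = 27648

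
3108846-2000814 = 1108032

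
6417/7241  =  6417/7241 = 0.89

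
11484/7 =1640+4/7 = 1640.57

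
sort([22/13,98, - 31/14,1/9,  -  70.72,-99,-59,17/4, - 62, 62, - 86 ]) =[ - 99 , - 86,-70.72,-62,-59, - 31/14,1/9,22/13,17/4,62,98] 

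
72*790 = 56880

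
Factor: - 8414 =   -  2^1*7^1*601^1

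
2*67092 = 134184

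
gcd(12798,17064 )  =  4266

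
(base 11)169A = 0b100001110110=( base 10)2166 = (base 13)CA8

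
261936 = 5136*51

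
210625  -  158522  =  52103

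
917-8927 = -8010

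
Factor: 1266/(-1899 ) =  - 2/3 = - 2^1*3^ ( - 1)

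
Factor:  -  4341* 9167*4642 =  -184723501974 = - 2^1*3^1 * 11^1*89^1*103^1*211^1*1447^1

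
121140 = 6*20190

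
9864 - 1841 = 8023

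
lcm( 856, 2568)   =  2568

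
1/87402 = 1/87402 = 0.00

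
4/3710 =2/1855 = 0.00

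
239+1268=1507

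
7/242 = 7/242 = 0.03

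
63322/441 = 143 + 37/63 = 143.59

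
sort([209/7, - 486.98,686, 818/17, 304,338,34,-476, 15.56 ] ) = [ - 486.98, - 476, 15.56,209/7,34, 818/17, 304,338,686 ] 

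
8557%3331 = 1895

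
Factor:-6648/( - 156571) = 2^3*3^1*29^( - 1)*277^1 * 5399^ (  -  1) 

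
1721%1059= 662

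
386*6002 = 2316772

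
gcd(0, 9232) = 9232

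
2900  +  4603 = 7503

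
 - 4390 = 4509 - 8899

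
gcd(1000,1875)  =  125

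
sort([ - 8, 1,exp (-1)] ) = [ - 8,exp( - 1 ), 1]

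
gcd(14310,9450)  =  270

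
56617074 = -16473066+73090140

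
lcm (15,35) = 105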